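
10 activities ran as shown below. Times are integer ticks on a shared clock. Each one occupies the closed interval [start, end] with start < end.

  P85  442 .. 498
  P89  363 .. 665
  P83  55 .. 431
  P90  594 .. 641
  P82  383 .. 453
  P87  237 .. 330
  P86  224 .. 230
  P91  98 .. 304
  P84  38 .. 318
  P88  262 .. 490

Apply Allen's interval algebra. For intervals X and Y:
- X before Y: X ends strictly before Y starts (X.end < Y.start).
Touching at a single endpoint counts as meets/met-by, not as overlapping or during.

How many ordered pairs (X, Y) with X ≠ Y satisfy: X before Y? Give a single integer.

Checking all 90 ordered pairs for relation 'before'; matching pairs in alphabetical order:
(P82, P90): P82 before P90 ✓
(P83, P85): P83 before P85 ✓
(P83, P90): P83 before P90 ✓
(P84, P82): P84 before P82 ✓
(P84, P85): P84 before P85 ✓
(P84, P89): P84 before P89 ✓
(P84, P90): P84 before P90 ✓
(P85, P90): P85 before P90 ✓
(P86, P82): P86 before P82 ✓
(P86, P85): P86 before P85 ✓
(P86, P87): P86 before P87 ✓
(P86, P88): P86 before P88 ✓
(P86, P89): P86 before P89 ✓
(P86, P90): P86 before P90 ✓
(P87, P82): P87 before P82 ✓
(P87, P85): P87 before P85 ✓
(P87, P89): P87 before P89 ✓
(P87, P90): P87 before P90 ✓
(P88, P90): P88 before P90 ✓
(P91, P82): P91 before P82 ✓
(P91, P85): P91 before P85 ✓
(P91, P89): P91 before P89 ✓
(P91, P90): P91 before P90 ✓
Count: 23.

23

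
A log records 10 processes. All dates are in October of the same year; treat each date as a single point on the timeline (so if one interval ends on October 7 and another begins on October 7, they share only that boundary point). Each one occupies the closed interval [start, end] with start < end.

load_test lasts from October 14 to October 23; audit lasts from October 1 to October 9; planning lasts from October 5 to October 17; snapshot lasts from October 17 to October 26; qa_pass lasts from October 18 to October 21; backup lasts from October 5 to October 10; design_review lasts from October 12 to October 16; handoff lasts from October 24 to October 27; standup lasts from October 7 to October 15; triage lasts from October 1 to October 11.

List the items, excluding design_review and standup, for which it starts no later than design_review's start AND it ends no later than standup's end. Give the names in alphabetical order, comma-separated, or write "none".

audit, backup, triage

Conditions: its start is no later than design_review's start (X.start <= October 12) AND its end is no later than standup's end (X.end <= October 15).
audit: start October 1 <= October 12? ✓; end October 9 <= October 15? ✓ → yes.
backup: start October 5 <= October 12? ✓; end October 10 <= October 15? ✓ → yes.
handoff: start October 24 <= October 12? ✗; end October 27 <= October 15? ✗ → no.
load_test: start October 14 <= October 12? ✗; end October 23 <= October 15? ✗ → no.
planning: start October 5 <= October 12? ✓; end October 17 <= October 15? ✗ → no.
qa_pass: start October 18 <= October 12? ✗; end October 21 <= October 15? ✗ → no.
snapshot: start October 17 <= October 12? ✗; end October 26 <= October 15? ✗ → no.
triage: start October 1 <= October 12? ✓; end October 11 <= October 15? ✓ → yes.
Result: audit, backup, triage.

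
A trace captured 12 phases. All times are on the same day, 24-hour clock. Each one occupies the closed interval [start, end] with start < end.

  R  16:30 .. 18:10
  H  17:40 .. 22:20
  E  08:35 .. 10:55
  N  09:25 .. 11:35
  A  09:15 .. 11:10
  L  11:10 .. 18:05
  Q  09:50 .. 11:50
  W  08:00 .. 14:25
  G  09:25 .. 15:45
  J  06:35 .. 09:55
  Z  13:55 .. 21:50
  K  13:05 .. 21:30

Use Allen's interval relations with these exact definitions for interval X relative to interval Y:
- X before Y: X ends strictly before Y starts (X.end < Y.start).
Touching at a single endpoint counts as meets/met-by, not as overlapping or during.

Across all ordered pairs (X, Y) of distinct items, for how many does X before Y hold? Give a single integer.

26

Checking all 132 ordered pairs for relation 'before'; matching pairs in alphabetical order:
(A, H): A before H ✓
(A, K): A before K ✓
(A, R): A before R ✓
(A, Z): A before Z ✓
(E, H): E before H ✓
(E, K): E before K ✓
(E, L): E before L ✓
(E, R): E before R ✓
(E, Z): E before Z ✓
(G, H): G before H ✓
(G, R): G before R ✓
(J, H): J before H ✓
(J, K): J before K ✓
(J, L): J before L ✓
(J, R): J before R ✓
(J, Z): J before Z ✓
(N, H): N before H ✓
(N, K): N before K ✓
(N, R): N before R ✓
(N, Z): N before Z ✓
(Q, H): Q before H ✓
(Q, K): Q before K ✓
(Q, R): Q before R ✓
(Q, Z): Q before Z ✓
... plus 2 further pairs not listed.
Count: 26.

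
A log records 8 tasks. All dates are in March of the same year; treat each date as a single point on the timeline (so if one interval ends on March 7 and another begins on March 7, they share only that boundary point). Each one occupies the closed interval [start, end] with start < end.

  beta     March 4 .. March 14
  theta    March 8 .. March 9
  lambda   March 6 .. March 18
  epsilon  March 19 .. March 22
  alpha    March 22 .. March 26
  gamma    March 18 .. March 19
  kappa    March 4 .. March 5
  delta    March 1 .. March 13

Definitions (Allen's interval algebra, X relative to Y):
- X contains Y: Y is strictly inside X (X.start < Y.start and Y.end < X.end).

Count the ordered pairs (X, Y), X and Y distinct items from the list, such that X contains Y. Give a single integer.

4

Checking all 56 ordered pairs for relation 'contains'; matching pairs in alphabetical order:
(beta, theta): beta contains theta ✓
(delta, kappa): delta contains kappa ✓
(delta, theta): delta contains theta ✓
(lambda, theta): lambda contains theta ✓
Count: 4.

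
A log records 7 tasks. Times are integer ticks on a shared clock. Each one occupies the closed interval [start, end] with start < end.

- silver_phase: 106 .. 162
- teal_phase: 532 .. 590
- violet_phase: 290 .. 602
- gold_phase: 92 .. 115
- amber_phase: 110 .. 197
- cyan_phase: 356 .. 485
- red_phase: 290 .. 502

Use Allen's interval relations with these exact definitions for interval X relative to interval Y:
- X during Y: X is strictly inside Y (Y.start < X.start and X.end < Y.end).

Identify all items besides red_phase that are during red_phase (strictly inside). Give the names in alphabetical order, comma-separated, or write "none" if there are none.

Target red_phase = [290, 502].
amber_phase [110, 197] → before → no.
cyan_phase [356, 485] → during → yes.
gold_phase [92, 115] → before → no.
silver_phase [106, 162] → before → no.
teal_phase [532, 590] → after → no.
violet_phase [290, 602] → started-by → no.
Result: cyan_phase.

cyan_phase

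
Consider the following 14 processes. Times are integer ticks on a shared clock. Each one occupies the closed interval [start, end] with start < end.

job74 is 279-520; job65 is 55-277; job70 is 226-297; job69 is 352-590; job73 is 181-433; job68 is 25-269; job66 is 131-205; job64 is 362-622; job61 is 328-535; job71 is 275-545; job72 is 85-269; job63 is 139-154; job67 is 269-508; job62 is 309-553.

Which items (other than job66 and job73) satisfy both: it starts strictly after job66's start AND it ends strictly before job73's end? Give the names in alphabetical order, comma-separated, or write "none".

Conditions: its start is strictly after job66's start (X.start > 131) AND its end is strictly before job73's end (X.end < 433).
job61: start 328 > 131? ✓; end 535 < 433? ✗ → no.
job62: start 309 > 131? ✓; end 553 < 433? ✗ → no.
job63: start 139 > 131? ✓; end 154 < 433? ✓ → yes.
job64: start 362 > 131? ✓; end 622 < 433? ✗ → no.
job65: start 55 > 131? ✗; end 277 < 433? ✓ → no.
job67: start 269 > 131? ✓; end 508 < 433? ✗ → no.
job68: start 25 > 131? ✗; end 269 < 433? ✓ → no.
job69: start 352 > 131? ✓; end 590 < 433? ✗ → no.
job70: start 226 > 131? ✓; end 297 < 433? ✓ → yes.
job71: start 275 > 131? ✓; end 545 < 433? ✗ → no.
job72: start 85 > 131? ✗; end 269 < 433? ✓ → no.
job74: start 279 > 131? ✓; end 520 < 433? ✗ → no.
Result: job63, job70.

job63, job70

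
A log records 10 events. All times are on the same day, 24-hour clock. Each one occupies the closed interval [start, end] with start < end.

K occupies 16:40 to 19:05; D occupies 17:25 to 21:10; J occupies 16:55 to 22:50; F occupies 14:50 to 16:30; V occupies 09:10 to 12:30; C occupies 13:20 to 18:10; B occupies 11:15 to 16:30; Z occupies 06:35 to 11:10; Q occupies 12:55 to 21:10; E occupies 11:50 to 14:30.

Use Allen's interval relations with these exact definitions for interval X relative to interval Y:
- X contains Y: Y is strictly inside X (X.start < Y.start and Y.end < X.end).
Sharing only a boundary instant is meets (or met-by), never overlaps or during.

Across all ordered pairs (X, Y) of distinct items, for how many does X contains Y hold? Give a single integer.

6

Checking all 90 ordered pairs for relation 'contains'; matching pairs in alphabetical order:
(B, E): B contains E ✓
(C, F): C contains F ✓
(J, D): J contains D ✓
(Q, C): Q contains C ✓
(Q, F): Q contains F ✓
(Q, K): Q contains K ✓
Count: 6.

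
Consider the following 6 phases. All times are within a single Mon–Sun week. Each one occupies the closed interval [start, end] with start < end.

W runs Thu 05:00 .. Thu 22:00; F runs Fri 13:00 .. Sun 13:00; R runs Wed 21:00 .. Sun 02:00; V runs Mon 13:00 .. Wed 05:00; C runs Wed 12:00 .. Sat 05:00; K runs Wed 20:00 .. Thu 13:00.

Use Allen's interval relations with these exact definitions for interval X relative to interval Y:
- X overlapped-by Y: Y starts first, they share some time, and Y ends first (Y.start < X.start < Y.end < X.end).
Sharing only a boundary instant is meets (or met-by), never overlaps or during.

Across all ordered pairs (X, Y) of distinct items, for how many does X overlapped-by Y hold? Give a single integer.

Checking all 30 ordered pairs for relation 'overlapped-by'; matching pairs in alphabetical order:
(F, C): F overlapped-by C ✓
(F, R): F overlapped-by R ✓
(R, C): R overlapped-by C ✓
(R, K): R overlapped-by K ✓
(W, K): W overlapped-by K ✓
Count: 5.

5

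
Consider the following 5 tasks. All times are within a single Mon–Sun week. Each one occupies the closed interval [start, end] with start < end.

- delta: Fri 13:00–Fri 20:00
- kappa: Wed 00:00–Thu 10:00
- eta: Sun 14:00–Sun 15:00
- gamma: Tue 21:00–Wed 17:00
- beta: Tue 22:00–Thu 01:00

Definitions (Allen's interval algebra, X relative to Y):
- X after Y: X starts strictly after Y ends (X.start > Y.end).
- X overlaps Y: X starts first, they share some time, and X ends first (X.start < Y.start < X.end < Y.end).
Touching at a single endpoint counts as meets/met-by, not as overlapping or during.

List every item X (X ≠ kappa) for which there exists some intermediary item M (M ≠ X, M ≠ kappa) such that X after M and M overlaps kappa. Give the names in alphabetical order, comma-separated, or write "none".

Target kappa = [Wed 00:00, Thu 10:00].
Intermediaries M with M overlaps kappa: beta, gamma.
Via beta — items with X after beta: delta, eta.
Via gamma — items with X after gamma: delta, eta.
Union: delta, eta.

delta, eta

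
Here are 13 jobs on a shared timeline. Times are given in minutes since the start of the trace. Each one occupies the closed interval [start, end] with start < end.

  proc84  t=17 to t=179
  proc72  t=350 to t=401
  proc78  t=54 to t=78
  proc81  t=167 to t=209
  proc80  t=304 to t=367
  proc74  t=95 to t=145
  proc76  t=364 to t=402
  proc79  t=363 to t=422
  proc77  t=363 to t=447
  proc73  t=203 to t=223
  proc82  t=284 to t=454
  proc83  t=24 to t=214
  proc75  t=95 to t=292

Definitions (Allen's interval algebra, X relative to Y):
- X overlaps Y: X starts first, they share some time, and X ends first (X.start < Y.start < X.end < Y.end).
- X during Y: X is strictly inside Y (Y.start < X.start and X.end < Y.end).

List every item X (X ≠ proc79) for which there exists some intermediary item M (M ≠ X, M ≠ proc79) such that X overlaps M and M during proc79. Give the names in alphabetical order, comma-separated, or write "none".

Target proc79 = [t=363, t=422].
Intermediaries M with M during proc79: proc76.
Via proc76 — items with X overlaps proc76: proc72, proc80.
Union: proc72, proc80.

proc72, proc80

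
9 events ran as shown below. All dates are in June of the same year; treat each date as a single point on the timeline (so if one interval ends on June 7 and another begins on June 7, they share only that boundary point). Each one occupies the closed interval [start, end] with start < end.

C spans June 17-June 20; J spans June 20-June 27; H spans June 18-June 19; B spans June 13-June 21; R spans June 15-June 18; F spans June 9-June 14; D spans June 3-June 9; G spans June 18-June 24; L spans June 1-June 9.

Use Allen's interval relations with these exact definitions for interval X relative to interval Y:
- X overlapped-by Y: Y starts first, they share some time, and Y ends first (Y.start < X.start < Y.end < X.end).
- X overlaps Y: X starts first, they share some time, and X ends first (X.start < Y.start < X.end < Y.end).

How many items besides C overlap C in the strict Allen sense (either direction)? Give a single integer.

Target C = [June 17, June 20].
B [June 13, June 21] → contains → no.
D [June 3, June 9] → before → no.
F [June 9, June 14] → before → no.
G [June 18, June 24] → overlapped-by → counts.
H [June 18, June 19] → during → no.
J [June 20, June 27] → met-by → no.
L [June 1, June 9] → before → no.
R [June 15, June 18] → overlaps → counts.
Total: 2.

2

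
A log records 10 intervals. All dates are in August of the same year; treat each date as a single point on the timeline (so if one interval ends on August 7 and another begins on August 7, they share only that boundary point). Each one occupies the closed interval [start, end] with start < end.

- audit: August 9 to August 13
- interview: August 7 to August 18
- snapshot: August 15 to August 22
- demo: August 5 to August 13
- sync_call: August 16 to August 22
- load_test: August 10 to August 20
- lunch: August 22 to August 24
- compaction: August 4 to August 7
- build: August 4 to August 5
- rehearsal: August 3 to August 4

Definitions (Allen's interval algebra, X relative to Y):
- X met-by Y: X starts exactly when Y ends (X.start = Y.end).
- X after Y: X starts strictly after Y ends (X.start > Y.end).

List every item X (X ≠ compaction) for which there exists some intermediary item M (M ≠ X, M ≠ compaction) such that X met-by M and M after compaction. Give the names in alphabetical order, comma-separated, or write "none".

lunch

Target compaction = [August 4, August 7].
Intermediaries M with M after compaction: audit, load_test, lunch, snapshot, sync_call.
Via audit — items with X met-by audit: none.
Via load_test — items with X met-by load_test: none.
Via lunch — items with X met-by lunch: none.
Via snapshot — items with X met-by snapshot: lunch.
Via sync_call — items with X met-by sync_call: lunch.
Union: lunch.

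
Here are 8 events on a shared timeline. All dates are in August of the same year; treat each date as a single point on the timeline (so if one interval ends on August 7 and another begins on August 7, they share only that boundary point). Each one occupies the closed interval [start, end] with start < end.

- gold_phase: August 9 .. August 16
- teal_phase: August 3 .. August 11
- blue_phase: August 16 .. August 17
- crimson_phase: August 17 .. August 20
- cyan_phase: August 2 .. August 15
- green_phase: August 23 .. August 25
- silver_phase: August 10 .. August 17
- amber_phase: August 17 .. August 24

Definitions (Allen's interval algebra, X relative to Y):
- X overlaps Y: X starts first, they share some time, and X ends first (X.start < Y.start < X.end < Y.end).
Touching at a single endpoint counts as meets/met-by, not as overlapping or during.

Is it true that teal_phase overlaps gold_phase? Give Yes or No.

teal_phase = [August 3, August 11], gold_phase = [August 9, August 16].
Actual relation of teal_phase to gold_phase: overlaps.
Asked whether 'overlaps' holds → Yes.

Yes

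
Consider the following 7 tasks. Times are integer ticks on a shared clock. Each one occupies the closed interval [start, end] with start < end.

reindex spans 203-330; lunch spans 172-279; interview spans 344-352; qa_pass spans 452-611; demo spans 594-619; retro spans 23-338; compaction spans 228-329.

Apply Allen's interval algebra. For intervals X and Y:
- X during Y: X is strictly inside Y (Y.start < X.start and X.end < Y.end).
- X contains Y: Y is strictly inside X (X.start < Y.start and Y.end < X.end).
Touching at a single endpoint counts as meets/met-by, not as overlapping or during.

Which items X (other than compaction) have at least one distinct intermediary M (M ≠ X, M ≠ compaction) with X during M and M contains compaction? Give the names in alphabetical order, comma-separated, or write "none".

Target compaction = [228, 329].
Intermediaries M with M contains compaction: reindex, retro.
Via reindex — items with X during reindex: none.
Via retro — items with X during retro: lunch, reindex.
Union: lunch, reindex.

lunch, reindex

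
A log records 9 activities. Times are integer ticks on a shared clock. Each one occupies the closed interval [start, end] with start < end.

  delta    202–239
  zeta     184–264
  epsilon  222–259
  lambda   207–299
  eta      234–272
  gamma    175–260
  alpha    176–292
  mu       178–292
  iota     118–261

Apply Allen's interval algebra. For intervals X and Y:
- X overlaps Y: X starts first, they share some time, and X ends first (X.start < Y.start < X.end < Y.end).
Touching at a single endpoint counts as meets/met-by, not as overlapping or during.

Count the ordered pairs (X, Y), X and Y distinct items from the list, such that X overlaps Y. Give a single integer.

18

Checking all 72 ordered pairs for relation 'overlaps'; matching pairs in alphabetical order:
(alpha, lambda): alpha overlaps lambda ✓
(delta, epsilon): delta overlaps epsilon ✓
(delta, eta): delta overlaps eta ✓
(delta, lambda): delta overlaps lambda ✓
(epsilon, eta): epsilon overlaps eta ✓
(gamma, alpha): gamma overlaps alpha ✓
(gamma, eta): gamma overlaps eta ✓
(gamma, lambda): gamma overlaps lambda ✓
(gamma, mu): gamma overlaps mu ✓
(gamma, zeta): gamma overlaps zeta ✓
(iota, alpha): iota overlaps alpha ✓
(iota, eta): iota overlaps eta ✓
(iota, lambda): iota overlaps lambda ✓
(iota, mu): iota overlaps mu ✓
(iota, zeta): iota overlaps zeta ✓
(mu, lambda): mu overlaps lambda ✓
(zeta, eta): zeta overlaps eta ✓
(zeta, lambda): zeta overlaps lambda ✓
Count: 18.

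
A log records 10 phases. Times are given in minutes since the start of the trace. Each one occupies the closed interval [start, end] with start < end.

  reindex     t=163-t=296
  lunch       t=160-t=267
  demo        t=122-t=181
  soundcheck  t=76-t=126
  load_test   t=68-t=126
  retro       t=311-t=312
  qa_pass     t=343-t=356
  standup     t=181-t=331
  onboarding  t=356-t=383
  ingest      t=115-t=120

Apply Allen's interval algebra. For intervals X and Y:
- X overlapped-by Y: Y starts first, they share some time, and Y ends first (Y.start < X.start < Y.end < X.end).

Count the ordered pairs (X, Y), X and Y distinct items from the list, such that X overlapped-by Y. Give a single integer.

Checking all 90 ordered pairs for relation 'overlapped-by'; matching pairs in alphabetical order:
(demo, load_test): demo overlapped-by load_test ✓
(demo, soundcheck): demo overlapped-by soundcheck ✓
(lunch, demo): lunch overlapped-by demo ✓
(reindex, demo): reindex overlapped-by demo ✓
(reindex, lunch): reindex overlapped-by lunch ✓
(standup, lunch): standup overlapped-by lunch ✓
(standup, reindex): standup overlapped-by reindex ✓
Count: 7.

7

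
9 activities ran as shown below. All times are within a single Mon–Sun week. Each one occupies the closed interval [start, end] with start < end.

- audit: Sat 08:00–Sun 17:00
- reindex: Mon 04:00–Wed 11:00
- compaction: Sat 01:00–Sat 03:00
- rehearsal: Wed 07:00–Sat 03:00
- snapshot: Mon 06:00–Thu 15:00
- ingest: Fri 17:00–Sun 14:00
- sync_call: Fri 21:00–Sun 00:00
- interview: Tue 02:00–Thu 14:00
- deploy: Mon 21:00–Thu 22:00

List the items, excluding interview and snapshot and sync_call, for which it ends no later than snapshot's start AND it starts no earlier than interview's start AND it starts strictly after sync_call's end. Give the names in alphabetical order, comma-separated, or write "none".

none

Conditions: its end is no later than snapshot's start (X.end <= Mon 06:00) AND its start is no earlier than interview's start (X.start >= Tue 02:00) AND its start is strictly after sync_call's end (X.start > Sun 00:00).
audit: end Sun 17:00 <= Mon 06:00? ✗; start Sat 08:00 >= Tue 02:00? ✓; start Sat 08:00 > Sun 00:00? ✗ → no.
compaction: end Sat 03:00 <= Mon 06:00? ✗; start Sat 01:00 >= Tue 02:00? ✓; start Sat 01:00 > Sun 00:00? ✗ → no.
deploy: end Thu 22:00 <= Mon 06:00? ✗; start Mon 21:00 >= Tue 02:00? ✗; start Mon 21:00 > Sun 00:00? ✗ → no.
ingest: end Sun 14:00 <= Mon 06:00? ✗; start Fri 17:00 >= Tue 02:00? ✓; start Fri 17:00 > Sun 00:00? ✗ → no.
rehearsal: end Sat 03:00 <= Mon 06:00? ✗; start Wed 07:00 >= Tue 02:00? ✓; start Wed 07:00 > Sun 00:00? ✗ → no.
reindex: end Wed 11:00 <= Mon 06:00? ✗; start Mon 04:00 >= Tue 02:00? ✗; start Mon 04:00 > Sun 00:00? ✗ → no.
Result: none.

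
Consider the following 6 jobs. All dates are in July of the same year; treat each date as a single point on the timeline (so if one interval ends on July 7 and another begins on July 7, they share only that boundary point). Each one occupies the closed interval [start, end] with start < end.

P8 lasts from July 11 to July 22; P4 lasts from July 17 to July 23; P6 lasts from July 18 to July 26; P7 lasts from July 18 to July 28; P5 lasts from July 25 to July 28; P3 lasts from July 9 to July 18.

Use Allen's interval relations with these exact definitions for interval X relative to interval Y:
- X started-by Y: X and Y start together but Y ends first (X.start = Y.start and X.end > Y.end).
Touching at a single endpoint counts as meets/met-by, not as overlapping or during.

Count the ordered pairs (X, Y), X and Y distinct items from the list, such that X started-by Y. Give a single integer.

1

Checking all 30 ordered pairs for relation 'started-by'; matching pairs in alphabetical order:
(P7, P6): P7 started-by P6 ✓
Count: 1.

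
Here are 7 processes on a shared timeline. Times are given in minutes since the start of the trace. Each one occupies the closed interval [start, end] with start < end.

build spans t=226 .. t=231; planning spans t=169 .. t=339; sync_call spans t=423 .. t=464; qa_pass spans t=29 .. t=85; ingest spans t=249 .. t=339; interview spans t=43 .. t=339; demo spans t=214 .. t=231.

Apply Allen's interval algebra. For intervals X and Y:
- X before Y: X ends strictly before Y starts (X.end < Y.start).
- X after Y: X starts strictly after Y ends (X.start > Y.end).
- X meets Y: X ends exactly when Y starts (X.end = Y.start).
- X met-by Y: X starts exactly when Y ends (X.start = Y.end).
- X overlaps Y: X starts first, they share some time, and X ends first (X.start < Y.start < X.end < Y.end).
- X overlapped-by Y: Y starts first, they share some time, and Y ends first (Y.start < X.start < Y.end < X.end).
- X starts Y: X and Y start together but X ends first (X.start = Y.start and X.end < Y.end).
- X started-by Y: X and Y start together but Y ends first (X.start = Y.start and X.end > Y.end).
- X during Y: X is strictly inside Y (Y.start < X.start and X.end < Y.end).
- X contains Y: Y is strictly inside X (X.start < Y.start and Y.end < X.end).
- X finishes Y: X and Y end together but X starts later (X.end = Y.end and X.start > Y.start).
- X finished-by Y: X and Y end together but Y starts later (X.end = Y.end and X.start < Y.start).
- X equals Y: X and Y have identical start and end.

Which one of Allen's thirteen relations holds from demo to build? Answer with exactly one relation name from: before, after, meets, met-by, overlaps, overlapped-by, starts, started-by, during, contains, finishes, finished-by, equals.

finished-by

demo = [t=214, t=231]; build = [t=226, t=231].
Compare endpoints: demo.start < build.start, demo.start < build.end, demo.end > build.start, demo.end = build.end.
That pattern is 'finished-by'.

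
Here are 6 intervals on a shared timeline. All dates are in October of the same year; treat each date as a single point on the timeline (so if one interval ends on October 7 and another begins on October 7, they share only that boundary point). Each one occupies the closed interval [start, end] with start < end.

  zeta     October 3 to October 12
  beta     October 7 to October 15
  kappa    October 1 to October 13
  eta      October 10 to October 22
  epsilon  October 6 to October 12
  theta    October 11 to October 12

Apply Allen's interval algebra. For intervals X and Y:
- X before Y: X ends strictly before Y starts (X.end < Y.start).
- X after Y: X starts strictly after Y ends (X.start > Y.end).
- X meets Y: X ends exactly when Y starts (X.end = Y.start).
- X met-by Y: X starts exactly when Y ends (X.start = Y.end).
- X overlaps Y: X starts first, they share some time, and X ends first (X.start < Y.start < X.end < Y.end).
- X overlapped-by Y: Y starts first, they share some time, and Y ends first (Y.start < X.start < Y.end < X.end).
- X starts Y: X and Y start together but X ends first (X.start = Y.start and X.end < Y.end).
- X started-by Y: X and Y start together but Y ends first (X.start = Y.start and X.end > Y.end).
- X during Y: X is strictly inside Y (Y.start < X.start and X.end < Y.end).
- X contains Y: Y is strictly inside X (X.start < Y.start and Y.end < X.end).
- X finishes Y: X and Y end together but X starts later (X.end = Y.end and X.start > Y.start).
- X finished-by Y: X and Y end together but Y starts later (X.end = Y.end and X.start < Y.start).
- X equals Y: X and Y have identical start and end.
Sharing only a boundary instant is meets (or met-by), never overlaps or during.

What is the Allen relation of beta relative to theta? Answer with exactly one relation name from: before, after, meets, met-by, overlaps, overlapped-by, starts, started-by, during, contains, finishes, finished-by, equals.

beta = [October 7, October 15]; theta = [October 11, October 12].
Compare endpoints: beta.start < theta.start, beta.start < theta.end, beta.end > theta.start, beta.end > theta.end.
That pattern is 'contains'.

contains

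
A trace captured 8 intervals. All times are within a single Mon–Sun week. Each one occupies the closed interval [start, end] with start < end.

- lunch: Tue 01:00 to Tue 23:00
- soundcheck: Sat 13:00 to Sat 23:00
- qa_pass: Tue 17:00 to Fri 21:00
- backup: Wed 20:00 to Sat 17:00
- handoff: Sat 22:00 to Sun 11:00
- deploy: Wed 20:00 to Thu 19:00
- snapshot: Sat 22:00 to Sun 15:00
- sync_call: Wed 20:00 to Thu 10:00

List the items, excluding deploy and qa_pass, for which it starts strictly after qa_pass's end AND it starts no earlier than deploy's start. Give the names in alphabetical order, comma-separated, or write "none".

handoff, snapshot, soundcheck

Conditions: its start is strictly after qa_pass's end (X.start > Fri 21:00) AND its start is no earlier than deploy's start (X.start >= Wed 20:00).
backup: start Wed 20:00 > Fri 21:00? ✗; start Wed 20:00 >= Wed 20:00? ✓ → no.
handoff: start Sat 22:00 > Fri 21:00? ✓; start Sat 22:00 >= Wed 20:00? ✓ → yes.
lunch: start Tue 01:00 > Fri 21:00? ✗; start Tue 01:00 >= Wed 20:00? ✗ → no.
snapshot: start Sat 22:00 > Fri 21:00? ✓; start Sat 22:00 >= Wed 20:00? ✓ → yes.
soundcheck: start Sat 13:00 > Fri 21:00? ✓; start Sat 13:00 >= Wed 20:00? ✓ → yes.
sync_call: start Wed 20:00 > Fri 21:00? ✗; start Wed 20:00 >= Wed 20:00? ✓ → no.
Result: handoff, snapshot, soundcheck.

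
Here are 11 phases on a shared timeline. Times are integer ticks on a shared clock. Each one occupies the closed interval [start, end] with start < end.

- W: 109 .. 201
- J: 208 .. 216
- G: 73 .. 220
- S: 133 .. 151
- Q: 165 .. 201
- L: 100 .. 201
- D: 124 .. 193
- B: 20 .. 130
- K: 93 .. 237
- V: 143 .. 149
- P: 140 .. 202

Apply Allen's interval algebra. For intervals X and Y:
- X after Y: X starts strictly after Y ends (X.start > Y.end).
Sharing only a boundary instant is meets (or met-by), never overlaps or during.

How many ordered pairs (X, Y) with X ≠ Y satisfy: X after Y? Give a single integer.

14

Checking all 110 ordered pairs for relation 'after'; matching pairs in alphabetical order:
(J, B): J after B ✓
(J, D): J after D ✓
(J, L): J after L ✓
(J, P): J after P ✓
(J, Q): J after Q ✓
(J, S): J after S ✓
(J, V): J after V ✓
(J, W): J after W ✓
(P, B): P after B ✓
(Q, B): Q after B ✓
(Q, S): Q after S ✓
(Q, V): Q after V ✓
(S, B): S after B ✓
(V, B): V after B ✓
Count: 14.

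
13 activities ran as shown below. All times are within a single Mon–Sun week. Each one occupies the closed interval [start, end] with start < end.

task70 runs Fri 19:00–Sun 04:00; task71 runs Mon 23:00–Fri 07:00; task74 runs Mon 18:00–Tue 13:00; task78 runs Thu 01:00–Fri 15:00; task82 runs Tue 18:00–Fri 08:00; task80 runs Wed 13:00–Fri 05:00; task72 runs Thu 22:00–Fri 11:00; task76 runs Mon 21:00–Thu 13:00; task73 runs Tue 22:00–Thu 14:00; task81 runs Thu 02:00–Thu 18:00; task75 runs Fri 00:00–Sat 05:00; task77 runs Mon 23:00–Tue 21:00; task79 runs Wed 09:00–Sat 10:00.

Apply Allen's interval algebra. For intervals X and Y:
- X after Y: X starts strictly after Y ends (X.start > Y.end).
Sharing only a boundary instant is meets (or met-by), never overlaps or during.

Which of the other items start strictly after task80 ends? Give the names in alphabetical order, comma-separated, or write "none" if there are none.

Target task80 = [Wed 13:00, Fri 05:00].
task70 [Fri 19:00, Sun 04:00] → after → yes.
task71 [Mon 23:00, Fri 07:00] → contains → no.
task72 [Thu 22:00, Fri 11:00] → overlapped-by → no.
task73 [Tue 22:00, Thu 14:00] → overlaps → no.
task74 [Mon 18:00, Tue 13:00] → before → no.
task75 [Fri 00:00, Sat 05:00] → overlapped-by → no.
task76 [Mon 21:00, Thu 13:00] → overlaps → no.
task77 [Mon 23:00, Tue 21:00] → before → no.
task78 [Thu 01:00, Fri 15:00] → overlapped-by → no.
task79 [Wed 09:00, Sat 10:00] → contains → no.
task81 [Thu 02:00, Thu 18:00] → during → no.
task82 [Tue 18:00, Fri 08:00] → contains → no.
Result: task70.

task70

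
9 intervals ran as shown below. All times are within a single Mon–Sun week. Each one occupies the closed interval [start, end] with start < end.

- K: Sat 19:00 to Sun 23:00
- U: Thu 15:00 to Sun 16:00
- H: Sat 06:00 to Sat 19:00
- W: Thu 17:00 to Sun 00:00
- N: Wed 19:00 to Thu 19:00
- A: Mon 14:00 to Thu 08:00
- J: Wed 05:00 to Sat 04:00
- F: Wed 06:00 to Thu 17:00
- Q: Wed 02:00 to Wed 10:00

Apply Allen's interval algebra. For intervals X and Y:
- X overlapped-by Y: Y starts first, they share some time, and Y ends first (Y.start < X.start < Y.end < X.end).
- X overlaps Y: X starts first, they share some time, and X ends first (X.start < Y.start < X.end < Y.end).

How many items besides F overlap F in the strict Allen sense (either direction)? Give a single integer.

Target F = [Wed 06:00, Thu 17:00].
A [Mon 14:00, Thu 08:00] → overlaps → counts.
H [Sat 06:00, Sat 19:00] → after → no.
J [Wed 05:00, Sat 04:00] → contains → no.
K [Sat 19:00, Sun 23:00] → after → no.
N [Wed 19:00, Thu 19:00] → overlapped-by → counts.
Q [Wed 02:00, Wed 10:00] → overlaps → counts.
U [Thu 15:00, Sun 16:00] → overlapped-by → counts.
W [Thu 17:00, Sun 00:00] → met-by → no.
Total: 4.

4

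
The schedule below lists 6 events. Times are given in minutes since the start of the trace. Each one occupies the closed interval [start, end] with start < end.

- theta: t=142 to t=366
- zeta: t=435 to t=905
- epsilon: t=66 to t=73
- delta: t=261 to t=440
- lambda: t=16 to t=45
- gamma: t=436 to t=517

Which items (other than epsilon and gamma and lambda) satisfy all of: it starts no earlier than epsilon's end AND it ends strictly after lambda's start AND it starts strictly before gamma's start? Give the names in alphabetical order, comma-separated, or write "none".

Conditions: its start is no earlier than epsilon's end (X.start >= t=73) AND its end is strictly after lambda's start (X.end > t=16) AND its start is strictly before gamma's start (X.start < t=436).
delta: start t=261 >= t=73? ✓; end t=440 > t=16? ✓; start t=261 < t=436? ✓ → yes.
theta: start t=142 >= t=73? ✓; end t=366 > t=16? ✓; start t=142 < t=436? ✓ → yes.
zeta: start t=435 >= t=73? ✓; end t=905 > t=16? ✓; start t=435 < t=436? ✓ → yes.
Result: delta, theta, zeta.

delta, theta, zeta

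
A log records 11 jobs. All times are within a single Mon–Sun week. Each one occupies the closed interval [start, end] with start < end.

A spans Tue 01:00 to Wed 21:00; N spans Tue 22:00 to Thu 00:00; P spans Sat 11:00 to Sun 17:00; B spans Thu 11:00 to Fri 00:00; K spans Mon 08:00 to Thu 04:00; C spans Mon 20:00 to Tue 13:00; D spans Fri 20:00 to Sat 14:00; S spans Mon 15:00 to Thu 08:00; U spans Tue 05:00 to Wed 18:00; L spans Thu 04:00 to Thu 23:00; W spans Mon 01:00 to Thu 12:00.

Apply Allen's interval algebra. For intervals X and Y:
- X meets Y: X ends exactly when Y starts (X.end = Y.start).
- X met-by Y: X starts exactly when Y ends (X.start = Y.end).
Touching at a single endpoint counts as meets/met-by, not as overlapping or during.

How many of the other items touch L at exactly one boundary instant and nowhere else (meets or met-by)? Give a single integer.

Target L = [Thu 04:00, Thu 23:00].
A [Tue 01:00, Wed 21:00] → before → no.
B [Thu 11:00, Fri 00:00] → overlapped-by → no.
C [Mon 20:00, Tue 13:00] → before → no.
D [Fri 20:00, Sat 14:00] → after → no.
K [Mon 08:00, Thu 04:00] → meets → counts.
N [Tue 22:00, Thu 00:00] → before → no.
P [Sat 11:00, Sun 17:00] → after → no.
S [Mon 15:00, Thu 08:00] → overlaps → no.
U [Tue 05:00, Wed 18:00] → before → no.
W [Mon 01:00, Thu 12:00] → overlaps → no.
Total: 1.

1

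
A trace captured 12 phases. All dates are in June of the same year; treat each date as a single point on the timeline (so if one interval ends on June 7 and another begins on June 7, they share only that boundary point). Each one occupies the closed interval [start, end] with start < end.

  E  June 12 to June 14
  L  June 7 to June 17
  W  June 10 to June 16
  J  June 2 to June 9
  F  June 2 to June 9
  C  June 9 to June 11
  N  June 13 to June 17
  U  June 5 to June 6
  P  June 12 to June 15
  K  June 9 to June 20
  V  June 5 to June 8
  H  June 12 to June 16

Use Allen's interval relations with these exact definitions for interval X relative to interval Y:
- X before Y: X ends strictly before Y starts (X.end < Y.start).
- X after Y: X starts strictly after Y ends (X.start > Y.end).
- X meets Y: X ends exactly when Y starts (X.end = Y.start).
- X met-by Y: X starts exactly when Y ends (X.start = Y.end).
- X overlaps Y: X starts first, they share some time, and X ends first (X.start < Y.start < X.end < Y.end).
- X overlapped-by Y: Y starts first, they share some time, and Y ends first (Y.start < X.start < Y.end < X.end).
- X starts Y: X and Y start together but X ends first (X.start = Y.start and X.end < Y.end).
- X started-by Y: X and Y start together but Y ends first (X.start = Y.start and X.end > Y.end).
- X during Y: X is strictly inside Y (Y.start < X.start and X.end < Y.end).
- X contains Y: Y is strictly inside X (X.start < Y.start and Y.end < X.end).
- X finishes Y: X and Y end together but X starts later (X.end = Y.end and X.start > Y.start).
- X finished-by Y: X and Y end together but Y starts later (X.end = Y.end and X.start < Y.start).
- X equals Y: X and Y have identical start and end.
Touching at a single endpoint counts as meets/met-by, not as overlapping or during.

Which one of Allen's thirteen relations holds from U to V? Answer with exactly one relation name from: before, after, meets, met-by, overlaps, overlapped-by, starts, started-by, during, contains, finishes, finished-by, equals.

U = [June 5, June 6]; V = [June 5, June 8].
Compare endpoints: U.start = V.start, U.start < V.end, U.end > V.start, U.end < V.end.
That pattern is 'starts'.

starts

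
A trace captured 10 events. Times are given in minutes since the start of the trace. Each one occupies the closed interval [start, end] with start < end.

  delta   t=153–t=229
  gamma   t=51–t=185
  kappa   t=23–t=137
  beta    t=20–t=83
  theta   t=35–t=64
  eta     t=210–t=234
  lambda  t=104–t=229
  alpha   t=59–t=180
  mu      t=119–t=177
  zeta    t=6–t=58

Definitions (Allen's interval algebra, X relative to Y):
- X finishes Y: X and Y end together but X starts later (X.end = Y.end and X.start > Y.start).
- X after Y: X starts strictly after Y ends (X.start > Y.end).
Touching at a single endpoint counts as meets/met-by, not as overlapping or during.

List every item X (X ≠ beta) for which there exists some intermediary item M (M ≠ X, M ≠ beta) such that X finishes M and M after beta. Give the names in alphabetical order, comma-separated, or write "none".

delta

Target beta = [t=20, t=83].
Intermediaries M with M after beta: delta, eta, lambda, mu.
Via delta — items with X finishes delta: none.
Via eta — items with X finishes eta: none.
Via lambda — items with X finishes lambda: delta.
Via mu — items with X finishes mu: none.
Union: delta.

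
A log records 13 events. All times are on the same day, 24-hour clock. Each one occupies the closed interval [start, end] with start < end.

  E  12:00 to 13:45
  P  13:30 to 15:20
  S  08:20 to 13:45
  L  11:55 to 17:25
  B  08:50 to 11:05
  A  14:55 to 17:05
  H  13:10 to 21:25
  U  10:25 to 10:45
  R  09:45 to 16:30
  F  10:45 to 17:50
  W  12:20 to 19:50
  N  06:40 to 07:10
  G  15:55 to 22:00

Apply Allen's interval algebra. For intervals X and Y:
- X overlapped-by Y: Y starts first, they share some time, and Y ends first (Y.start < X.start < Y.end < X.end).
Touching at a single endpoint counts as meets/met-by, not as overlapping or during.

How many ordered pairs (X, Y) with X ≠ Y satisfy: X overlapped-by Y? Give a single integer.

Checking all 156 ordered pairs for relation 'overlapped-by'; matching pairs in alphabetical order:
(A, P): A overlapped-by P ✓
(A, R): A overlapped-by R ✓
(F, B): F overlapped-by B ✓
(F, R): F overlapped-by R ✓
(F, S): F overlapped-by S ✓
(G, A): G overlapped-by A ✓
(G, F): G overlapped-by F ✓
(G, H): G overlapped-by H ✓
(G, L): G overlapped-by L ✓
(G, R): G overlapped-by R ✓
(G, W): G overlapped-by W ✓
(H, E): H overlapped-by E ✓
(H, F): H overlapped-by F ✓
(H, L): H overlapped-by L ✓
(H, R): H overlapped-by R ✓
(H, S): H overlapped-by S ✓
(H, W): H overlapped-by W ✓
(L, R): L overlapped-by R ✓
(L, S): L overlapped-by S ✓
(P, E): P overlapped-by E ✓
(P, S): P overlapped-by S ✓
(R, B): R overlapped-by B ✓
(R, S): R overlapped-by S ✓
(W, E): W overlapped-by E ✓
... plus 4 further pairs not listed.
Count: 28.

28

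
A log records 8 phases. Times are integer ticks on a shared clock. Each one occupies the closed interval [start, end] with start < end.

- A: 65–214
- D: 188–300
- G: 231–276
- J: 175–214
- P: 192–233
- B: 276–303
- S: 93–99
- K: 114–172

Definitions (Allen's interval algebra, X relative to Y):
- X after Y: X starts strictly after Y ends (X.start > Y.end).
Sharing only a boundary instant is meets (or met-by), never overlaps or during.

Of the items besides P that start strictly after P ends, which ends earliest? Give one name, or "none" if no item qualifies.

Target P = [192, 233].
A [65, 214] → overlaps → excluded.
B [276, 303] → after → candidate.
D [188, 300] → contains → excluded.
G [231, 276] → overlapped-by → excluded.
J [175, 214] → overlaps → excluded.
K [114, 172] → before → excluded.
S [93, 99] → before → excluded.
Among candidates, earliest end is 303 → B.

B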